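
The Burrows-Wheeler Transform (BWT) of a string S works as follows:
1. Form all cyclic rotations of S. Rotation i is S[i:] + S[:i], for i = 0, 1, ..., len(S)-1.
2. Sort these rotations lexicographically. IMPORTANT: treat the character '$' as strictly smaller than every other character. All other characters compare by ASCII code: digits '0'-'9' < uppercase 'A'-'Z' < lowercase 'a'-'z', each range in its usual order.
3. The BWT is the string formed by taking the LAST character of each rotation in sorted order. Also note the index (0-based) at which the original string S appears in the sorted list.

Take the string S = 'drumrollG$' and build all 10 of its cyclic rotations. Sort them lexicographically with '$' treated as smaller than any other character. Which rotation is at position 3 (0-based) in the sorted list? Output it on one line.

Answer: lG$drumrol

Derivation:
All 10 rotations (rotation i = S[i:]+S[:i]):
  rot[0] = drumrollG$
  rot[1] = rumrollG$d
  rot[2] = umrollG$dr
  rot[3] = mrollG$dru
  rot[4] = rollG$drum
  rot[5] = ollG$drumr
  rot[6] = llG$drumro
  rot[7] = lG$drumrol
  rot[8] = G$drumroll
  rot[9] = $drumrollG
Sorted (with $ < everything):
  sorted[0] = $drumrollG
  sorted[1] = G$drumroll
  sorted[2] = drumrollG$
  sorted[3] = lG$drumrol
  sorted[4] = llG$drumro
  sorted[5] = mrollG$dru
  sorted[6] = ollG$drumr
  sorted[7] = rollG$drum
  sorted[8] = rumrollG$d
  sorted[9] = umrollG$dr
sorted[3] = lG$drumrol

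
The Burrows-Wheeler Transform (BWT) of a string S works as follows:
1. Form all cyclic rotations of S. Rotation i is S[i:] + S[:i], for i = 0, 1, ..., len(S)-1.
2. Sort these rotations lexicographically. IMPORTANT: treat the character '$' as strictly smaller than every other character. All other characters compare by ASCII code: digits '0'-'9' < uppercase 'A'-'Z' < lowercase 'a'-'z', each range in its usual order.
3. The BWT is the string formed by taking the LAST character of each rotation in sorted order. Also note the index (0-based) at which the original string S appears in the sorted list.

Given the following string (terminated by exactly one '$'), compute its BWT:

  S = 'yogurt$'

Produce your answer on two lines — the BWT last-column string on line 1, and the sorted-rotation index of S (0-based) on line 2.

Answer: toyurg$
6

Derivation:
All 7 rotations (rotation i = S[i:]+S[:i]):
  rot[0] = yogurt$
  rot[1] = ogurt$y
  rot[2] = gurt$yo
  rot[3] = urt$yog
  rot[4] = rt$yogu
  rot[5] = t$yogur
  rot[6] = $yogurt
Sorted (with $ < everything):
  sorted[0] = $yogurt  (last char: 't')
  sorted[1] = gurt$yo  (last char: 'o')
  sorted[2] = ogurt$y  (last char: 'y')
  sorted[3] = rt$yogu  (last char: 'u')
  sorted[4] = t$yogur  (last char: 'r')
  sorted[5] = urt$yog  (last char: 'g')
  sorted[6] = yogurt$  (last char: '$')
Last column: toyurg$
Original string S is at sorted index 6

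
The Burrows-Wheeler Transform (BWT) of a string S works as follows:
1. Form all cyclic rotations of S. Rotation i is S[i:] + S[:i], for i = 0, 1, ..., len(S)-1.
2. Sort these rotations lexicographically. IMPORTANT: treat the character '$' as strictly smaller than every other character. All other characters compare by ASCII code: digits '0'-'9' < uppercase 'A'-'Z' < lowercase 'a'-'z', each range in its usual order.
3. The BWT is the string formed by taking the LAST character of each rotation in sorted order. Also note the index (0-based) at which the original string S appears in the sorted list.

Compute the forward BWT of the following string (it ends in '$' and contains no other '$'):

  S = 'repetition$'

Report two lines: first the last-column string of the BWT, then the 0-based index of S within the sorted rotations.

Answer: nrpttoie$ie
8

Derivation:
All 11 rotations (rotation i = S[i:]+S[:i]):
  rot[0] = repetition$
  rot[1] = epetition$r
  rot[2] = petition$re
  rot[3] = etition$rep
  rot[4] = tition$repe
  rot[5] = ition$repet
  rot[6] = tion$repeti
  rot[7] = ion$repetit
  rot[8] = on$repetiti
  rot[9] = n$repetitio
  rot[10] = $repetition
Sorted (with $ < everything):
  sorted[0] = $repetition  (last char: 'n')
  sorted[1] = epetition$r  (last char: 'r')
  sorted[2] = etition$rep  (last char: 'p')
  sorted[3] = ion$repetit  (last char: 't')
  sorted[4] = ition$repet  (last char: 't')
  sorted[5] = n$repetitio  (last char: 'o')
  sorted[6] = on$repetiti  (last char: 'i')
  sorted[7] = petition$re  (last char: 'e')
  sorted[8] = repetition$  (last char: '$')
  sorted[9] = tion$repeti  (last char: 'i')
  sorted[10] = tition$repe  (last char: 'e')
Last column: nrpttoie$ie
Original string S is at sorted index 8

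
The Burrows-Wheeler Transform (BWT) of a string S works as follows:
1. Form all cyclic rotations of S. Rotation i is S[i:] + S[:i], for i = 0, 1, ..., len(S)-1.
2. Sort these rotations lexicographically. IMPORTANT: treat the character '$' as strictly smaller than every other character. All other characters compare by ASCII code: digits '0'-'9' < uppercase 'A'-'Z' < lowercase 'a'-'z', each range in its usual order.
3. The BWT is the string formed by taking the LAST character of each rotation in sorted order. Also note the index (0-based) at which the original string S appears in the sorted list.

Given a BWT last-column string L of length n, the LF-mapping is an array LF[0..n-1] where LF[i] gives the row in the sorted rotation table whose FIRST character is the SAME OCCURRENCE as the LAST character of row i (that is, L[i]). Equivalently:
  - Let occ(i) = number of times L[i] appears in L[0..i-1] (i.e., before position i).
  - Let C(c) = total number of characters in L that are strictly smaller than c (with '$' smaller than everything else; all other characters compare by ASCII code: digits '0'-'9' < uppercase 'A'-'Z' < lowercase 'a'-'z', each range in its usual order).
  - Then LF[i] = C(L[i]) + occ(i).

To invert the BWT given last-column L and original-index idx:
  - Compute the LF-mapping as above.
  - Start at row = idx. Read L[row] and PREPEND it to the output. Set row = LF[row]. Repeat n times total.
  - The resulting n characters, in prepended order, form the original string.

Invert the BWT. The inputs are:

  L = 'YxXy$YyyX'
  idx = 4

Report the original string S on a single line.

LF mapping: 3 5 1 6 0 4 7 8 2
Walk LF starting at row 4, prepending L[row]:
  step 1: row=4, L[4]='$', prepend. Next row=LF[4]=0
  step 2: row=0, L[0]='Y', prepend. Next row=LF[0]=3
  step 3: row=3, L[3]='y', prepend. Next row=LF[3]=6
  step 4: row=6, L[6]='y', prepend. Next row=LF[6]=7
  step 5: row=7, L[7]='y', prepend. Next row=LF[7]=8
  step 6: row=8, L[8]='X', prepend. Next row=LF[8]=2
  step 7: row=2, L[2]='X', prepend. Next row=LF[2]=1
  step 8: row=1, L[1]='x', prepend. Next row=LF[1]=5
  step 9: row=5, L[5]='Y', prepend. Next row=LF[5]=4
Reversed output: YxXXyyyY$

Answer: YxXXyyyY$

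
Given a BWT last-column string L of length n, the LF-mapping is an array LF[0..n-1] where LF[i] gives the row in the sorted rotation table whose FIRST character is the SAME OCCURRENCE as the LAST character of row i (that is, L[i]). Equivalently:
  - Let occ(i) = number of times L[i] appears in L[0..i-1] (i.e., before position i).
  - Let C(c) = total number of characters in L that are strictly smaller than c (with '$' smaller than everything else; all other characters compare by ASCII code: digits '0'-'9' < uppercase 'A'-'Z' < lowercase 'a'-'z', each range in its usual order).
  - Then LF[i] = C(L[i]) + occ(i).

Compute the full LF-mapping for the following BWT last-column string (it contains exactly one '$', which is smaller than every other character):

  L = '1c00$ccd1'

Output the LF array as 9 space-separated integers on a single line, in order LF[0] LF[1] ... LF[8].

Char counts: '$':1, '0':2, '1':2, 'c':3, 'd':1
C (first-col start): C('$')=0, C('0')=1, C('1')=3, C('c')=5, C('d')=8
L[0]='1': occ=0, LF[0]=C('1')+0=3+0=3
L[1]='c': occ=0, LF[1]=C('c')+0=5+0=5
L[2]='0': occ=0, LF[2]=C('0')+0=1+0=1
L[3]='0': occ=1, LF[3]=C('0')+1=1+1=2
L[4]='$': occ=0, LF[4]=C('$')+0=0+0=0
L[5]='c': occ=1, LF[5]=C('c')+1=5+1=6
L[6]='c': occ=2, LF[6]=C('c')+2=5+2=7
L[7]='d': occ=0, LF[7]=C('d')+0=8+0=8
L[8]='1': occ=1, LF[8]=C('1')+1=3+1=4

Answer: 3 5 1 2 0 6 7 8 4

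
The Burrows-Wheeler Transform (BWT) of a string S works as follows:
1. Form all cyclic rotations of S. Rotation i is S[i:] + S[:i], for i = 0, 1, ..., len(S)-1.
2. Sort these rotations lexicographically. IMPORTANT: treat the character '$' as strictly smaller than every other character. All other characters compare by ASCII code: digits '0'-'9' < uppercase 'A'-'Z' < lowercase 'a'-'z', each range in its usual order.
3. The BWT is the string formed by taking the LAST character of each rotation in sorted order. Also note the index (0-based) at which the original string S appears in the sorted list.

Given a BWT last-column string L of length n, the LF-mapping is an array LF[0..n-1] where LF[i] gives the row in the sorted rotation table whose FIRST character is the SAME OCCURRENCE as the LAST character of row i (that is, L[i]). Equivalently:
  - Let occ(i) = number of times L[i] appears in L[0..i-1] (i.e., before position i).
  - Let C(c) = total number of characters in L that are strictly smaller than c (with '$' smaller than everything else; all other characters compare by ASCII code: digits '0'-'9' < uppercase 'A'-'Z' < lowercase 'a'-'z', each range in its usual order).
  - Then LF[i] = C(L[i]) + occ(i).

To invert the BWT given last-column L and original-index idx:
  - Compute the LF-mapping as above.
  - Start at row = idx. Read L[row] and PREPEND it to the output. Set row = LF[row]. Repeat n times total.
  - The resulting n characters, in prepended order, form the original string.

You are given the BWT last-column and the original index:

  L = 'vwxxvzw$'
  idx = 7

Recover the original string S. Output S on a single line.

Answer: zxvwxwv$

Derivation:
LF mapping: 1 3 5 6 2 7 4 0
Walk LF starting at row 7, prepending L[row]:
  step 1: row=7, L[7]='$', prepend. Next row=LF[7]=0
  step 2: row=0, L[0]='v', prepend. Next row=LF[0]=1
  step 3: row=1, L[1]='w', prepend. Next row=LF[1]=3
  step 4: row=3, L[3]='x', prepend. Next row=LF[3]=6
  step 5: row=6, L[6]='w', prepend. Next row=LF[6]=4
  step 6: row=4, L[4]='v', prepend. Next row=LF[4]=2
  step 7: row=2, L[2]='x', prepend. Next row=LF[2]=5
  step 8: row=5, L[5]='z', prepend. Next row=LF[5]=7
Reversed output: zxvwxwv$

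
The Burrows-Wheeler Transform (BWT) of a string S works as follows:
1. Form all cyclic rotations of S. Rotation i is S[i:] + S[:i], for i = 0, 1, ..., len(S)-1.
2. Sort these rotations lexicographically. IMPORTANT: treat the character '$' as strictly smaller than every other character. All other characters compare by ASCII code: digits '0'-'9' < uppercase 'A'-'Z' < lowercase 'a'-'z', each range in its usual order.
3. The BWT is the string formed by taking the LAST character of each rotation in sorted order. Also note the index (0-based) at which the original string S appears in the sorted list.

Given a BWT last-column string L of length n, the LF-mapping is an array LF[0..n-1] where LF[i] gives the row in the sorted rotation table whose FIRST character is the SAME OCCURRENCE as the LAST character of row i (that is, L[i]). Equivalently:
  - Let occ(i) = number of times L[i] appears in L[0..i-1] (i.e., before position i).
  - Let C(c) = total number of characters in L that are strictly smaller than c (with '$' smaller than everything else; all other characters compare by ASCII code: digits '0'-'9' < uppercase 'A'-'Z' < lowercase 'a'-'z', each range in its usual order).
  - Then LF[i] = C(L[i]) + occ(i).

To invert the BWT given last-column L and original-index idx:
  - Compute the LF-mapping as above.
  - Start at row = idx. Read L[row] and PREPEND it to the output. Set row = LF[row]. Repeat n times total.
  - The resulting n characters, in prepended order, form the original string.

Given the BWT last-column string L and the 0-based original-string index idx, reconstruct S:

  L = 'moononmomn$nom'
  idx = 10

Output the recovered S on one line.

LF mapping: 1 9 10 5 11 6 2 12 3 7 0 8 13 4
Walk LF starting at row 10, prepending L[row]:
  step 1: row=10, L[10]='$', prepend. Next row=LF[10]=0
  step 2: row=0, L[0]='m', prepend. Next row=LF[0]=1
  step 3: row=1, L[1]='o', prepend. Next row=LF[1]=9
  step 4: row=9, L[9]='n', prepend. Next row=LF[9]=7
  step 5: row=7, L[7]='o', prepend. Next row=LF[7]=12
  step 6: row=12, L[12]='o', prepend. Next row=LF[12]=13
  step 7: row=13, L[13]='m', prepend. Next row=LF[13]=4
  step 8: row=4, L[4]='o', prepend. Next row=LF[4]=11
  step 9: row=11, L[11]='n', prepend. Next row=LF[11]=8
  step 10: row=8, L[8]='m', prepend. Next row=LF[8]=3
  step 11: row=3, L[3]='n', prepend. Next row=LF[3]=5
  step 12: row=5, L[5]='n', prepend. Next row=LF[5]=6
  step 13: row=6, L[6]='m', prepend. Next row=LF[6]=2
  step 14: row=2, L[2]='o', prepend. Next row=LF[2]=10
Reversed output: omnnmnomoonom$

Answer: omnnmnomoonom$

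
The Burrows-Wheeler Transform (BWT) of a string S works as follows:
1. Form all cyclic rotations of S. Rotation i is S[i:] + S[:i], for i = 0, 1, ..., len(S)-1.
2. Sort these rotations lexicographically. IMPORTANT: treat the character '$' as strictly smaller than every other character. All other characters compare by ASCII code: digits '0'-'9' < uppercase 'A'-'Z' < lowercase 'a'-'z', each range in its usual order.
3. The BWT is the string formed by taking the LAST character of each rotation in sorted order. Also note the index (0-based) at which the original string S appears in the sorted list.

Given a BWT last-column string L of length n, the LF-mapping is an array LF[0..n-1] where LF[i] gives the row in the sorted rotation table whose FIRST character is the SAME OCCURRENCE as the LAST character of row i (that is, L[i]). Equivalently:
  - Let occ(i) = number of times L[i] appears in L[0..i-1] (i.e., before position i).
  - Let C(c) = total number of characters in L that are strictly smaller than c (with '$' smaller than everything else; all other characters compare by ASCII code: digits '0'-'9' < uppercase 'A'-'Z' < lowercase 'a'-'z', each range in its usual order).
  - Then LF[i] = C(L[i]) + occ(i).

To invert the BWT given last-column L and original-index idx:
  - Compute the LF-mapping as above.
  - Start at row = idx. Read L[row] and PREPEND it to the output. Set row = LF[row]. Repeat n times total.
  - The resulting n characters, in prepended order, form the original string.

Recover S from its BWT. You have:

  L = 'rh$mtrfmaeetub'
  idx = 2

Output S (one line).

Answer: butterfhammer$

Derivation:
LF mapping: 9 6 0 7 11 10 5 8 1 3 4 12 13 2
Walk LF starting at row 2, prepending L[row]:
  step 1: row=2, L[2]='$', prepend. Next row=LF[2]=0
  step 2: row=0, L[0]='r', prepend. Next row=LF[0]=9
  step 3: row=9, L[9]='e', prepend. Next row=LF[9]=3
  step 4: row=3, L[3]='m', prepend. Next row=LF[3]=7
  step 5: row=7, L[7]='m', prepend. Next row=LF[7]=8
  step 6: row=8, L[8]='a', prepend. Next row=LF[8]=1
  step 7: row=1, L[1]='h', prepend. Next row=LF[1]=6
  step 8: row=6, L[6]='f', prepend. Next row=LF[6]=5
  step 9: row=5, L[5]='r', prepend. Next row=LF[5]=10
  step 10: row=10, L[10]='e', prepend. Next row=LF[10]=4
  step 11: row=4, L[4]='t', prepend. Next row=LF[4]=11
  step 12: row=11, L[11]='t', prepend. Next row=LF[11]=12
  step 13: row=12, L[12]='u', prepend. Next row=LF[12]=13
  step 14: row=13, L[13]='b', prepend. Next row=LF[13]=2
Reversed output: butterfhammer$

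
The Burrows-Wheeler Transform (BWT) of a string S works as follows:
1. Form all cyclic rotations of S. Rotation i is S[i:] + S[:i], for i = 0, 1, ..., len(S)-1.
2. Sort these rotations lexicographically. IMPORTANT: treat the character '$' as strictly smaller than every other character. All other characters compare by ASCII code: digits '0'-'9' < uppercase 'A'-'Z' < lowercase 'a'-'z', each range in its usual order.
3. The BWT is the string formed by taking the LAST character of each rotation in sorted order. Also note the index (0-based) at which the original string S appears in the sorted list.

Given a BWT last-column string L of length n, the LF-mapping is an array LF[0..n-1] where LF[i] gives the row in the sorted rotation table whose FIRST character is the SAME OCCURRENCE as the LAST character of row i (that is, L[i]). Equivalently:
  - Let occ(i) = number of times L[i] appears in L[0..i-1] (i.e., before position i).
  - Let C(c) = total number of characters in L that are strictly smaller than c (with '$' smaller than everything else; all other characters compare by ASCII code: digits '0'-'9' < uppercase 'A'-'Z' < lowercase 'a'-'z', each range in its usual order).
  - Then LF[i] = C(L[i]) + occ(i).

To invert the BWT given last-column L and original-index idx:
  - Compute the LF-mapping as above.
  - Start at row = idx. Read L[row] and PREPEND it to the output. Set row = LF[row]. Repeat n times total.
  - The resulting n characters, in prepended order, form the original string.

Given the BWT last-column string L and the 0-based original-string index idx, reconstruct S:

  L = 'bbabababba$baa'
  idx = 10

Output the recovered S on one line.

LF mapping: 7 8 1 9 2 10 3 11 12 4 0 13 5 6
Walk LF starting at row 10, prepending L[row]:
  step 1: row=10, L[10]='$', prepend. Next row=LF[10]=0
  step 2: row=0, L[0]='b', prepend. Next row=LF[0]=7
  step 3: row=7, L[7]='b', prepend. Next row=LF[7]=11
  step 4: row=11, L[11]='b', prepend. Next row=LF[11]=13
  step 5: row=13, L[13]='a', prepend. Next row=LF[13]=6
  step 6: row=6, L[6]='a', prepend. Next row=LF[6]=3
  step 7: row=3, L[3]='b', prepend. Next row=LF[3]=9
  step 8: row=9, L[9]='a', prepend. Next row=LF[9]=4
  step 9: row=4, L[4]='a', prepend. Next row=LF[4]=2
  step 10: row=2, L[2]='a', prepend. Next row=LF[2]=1
  step 11: row=1, L[1]='b', prepend. Next row=LF[1]=8
  step 12: row=8, L[8]='b', prepend. Next row=LF[8]=12
  step 13: row=12, L[12]='a', prepend. Next row=LF[12]=5
  step 14: row=5, L[5]='b', prepend. Next row=LF[5]=10
Reversed output: babbaaabaabbb$

Answer: babbaaabaabbb$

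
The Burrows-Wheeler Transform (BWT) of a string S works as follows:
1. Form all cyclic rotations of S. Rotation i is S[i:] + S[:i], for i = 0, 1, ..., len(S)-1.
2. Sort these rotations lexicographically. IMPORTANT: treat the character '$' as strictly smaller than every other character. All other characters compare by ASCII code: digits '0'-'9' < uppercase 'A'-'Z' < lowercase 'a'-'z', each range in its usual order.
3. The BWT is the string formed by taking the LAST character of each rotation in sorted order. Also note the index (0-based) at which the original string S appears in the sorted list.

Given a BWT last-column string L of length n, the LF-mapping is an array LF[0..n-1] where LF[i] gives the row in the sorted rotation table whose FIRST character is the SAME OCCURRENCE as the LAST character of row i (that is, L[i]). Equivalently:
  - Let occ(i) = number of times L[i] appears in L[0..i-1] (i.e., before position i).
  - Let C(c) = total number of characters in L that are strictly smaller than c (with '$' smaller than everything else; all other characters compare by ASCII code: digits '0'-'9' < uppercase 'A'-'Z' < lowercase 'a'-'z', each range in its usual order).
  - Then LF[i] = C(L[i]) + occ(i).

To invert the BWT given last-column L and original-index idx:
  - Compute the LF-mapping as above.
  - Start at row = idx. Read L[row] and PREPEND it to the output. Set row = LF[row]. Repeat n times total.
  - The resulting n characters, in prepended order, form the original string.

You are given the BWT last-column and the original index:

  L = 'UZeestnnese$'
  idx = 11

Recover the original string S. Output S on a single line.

LF mapping: 1 2 3 4 9 11 7 8 5 10 6 0
Walk LF starting at row 11, prepending L[row]:
  step 1: row=11, L[11]='$', prepend. Next row=LF[11]=0
  step 2: row=0, L[0]='U', prepend. Next row=LF[0]=1
  step 3: row=1, L[1]='Z', prepend. Next row=LF[1]=2
  step 4: row=2, L[2]='e', prepend. Next row=LF[2]=3
  step 5: row=3, L[3]='e', prepend. Next row=LF[3]=4
  step 6: row=4, L[4]='s', prepend. Next row=LF[4]=9
  step 7: row=9, L[9]='s', prepend. Next row=LF[9]=10
  step 8: row=10, L[10]='e', prepend. Next row=LF[10]=6
  step 9: row=6, L[6]='n', prepend. Next row=LF[6]=7
  step 10: row=7, L[7]='n', prepend. Next row=LF[7]=8
  step 11: row=8, L[8]='e', prepend. Next row=LF[8]=5
  step 12: row=5, L[5]='t', prepend. Next row=LF[5]=11
Reversed output: tennesseeZU$

Answer: tennesseeZU$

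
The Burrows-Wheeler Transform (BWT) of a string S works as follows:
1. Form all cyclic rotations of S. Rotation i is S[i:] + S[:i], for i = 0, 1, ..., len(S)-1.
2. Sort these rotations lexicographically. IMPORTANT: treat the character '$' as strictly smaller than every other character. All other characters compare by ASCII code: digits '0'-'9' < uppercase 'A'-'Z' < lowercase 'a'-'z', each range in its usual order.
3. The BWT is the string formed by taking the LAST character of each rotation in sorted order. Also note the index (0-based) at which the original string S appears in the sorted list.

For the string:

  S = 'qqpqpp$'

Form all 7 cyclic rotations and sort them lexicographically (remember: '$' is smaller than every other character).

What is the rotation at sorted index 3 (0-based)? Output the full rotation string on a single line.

Answer: pqpp$qq

Derivation:
All 7 rotations (rotation i = S[i:]+S[:i]):
  rot[0] = qqpqpp$
  rot[1] = qpqpp$q
  rot[2] = pqpp$qq
  rot[3] = qpp$qqp
  rot[4] = pp$qqpq
  rot[5] = p$qqpqp
  rot[6] = $qqpqpp
Sorted (with $ < everything):
  sorted[0] = $qqpqpp
  sorted[1] = p$qqpqp
  sorted[2] = pp$qqpq
  sorted[3] = pqpp$qq
  sorted[4] = qpp$qqp
  sorted[5] = qpqpp$q
  sorted[6] = qqpqpp$
sorted[3] = pqpp$qq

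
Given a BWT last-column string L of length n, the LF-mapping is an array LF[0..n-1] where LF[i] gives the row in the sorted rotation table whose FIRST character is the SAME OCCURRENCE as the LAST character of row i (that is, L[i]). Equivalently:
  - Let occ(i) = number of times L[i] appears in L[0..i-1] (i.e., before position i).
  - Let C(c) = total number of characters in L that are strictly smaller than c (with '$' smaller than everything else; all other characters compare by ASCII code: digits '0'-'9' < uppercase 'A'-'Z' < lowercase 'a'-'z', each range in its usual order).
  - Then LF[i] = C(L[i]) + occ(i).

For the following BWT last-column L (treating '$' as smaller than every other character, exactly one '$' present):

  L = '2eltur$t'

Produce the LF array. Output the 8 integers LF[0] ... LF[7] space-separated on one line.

Char counts: '$':1, '2':1, 'e':1, 'l':1, 'r':1, 't':2, 'u':1
C (first-col start): C('$')=0, C('2')=1, C('e')=2, C('l')=3, C('r')=4, C('t')=5, C('u')=7
L[0]='2': occ=0, LF[0]=C('2')+0=1+0=1
L[1]='e': occ=0, LF[1]=C('e')+0=2+0=2
L[2]='l': occ=0, LF[2]=C('l')+0=3+0=3
L[3]='t': occ=0, LF[3]=C('t')+0=5+0=5
L[4]='u': occ=0, LF[4]=C('u')+0=7+0=7
L[5]='r': occ=0, LF[5]=C('r')+0=4+0=4
L[6]='$': occ=0, LF[6]=C('$')+0=0+0=0
L[7]='t': occ=1, LF[7]=C('t')+1=5+1=6

Answer: 1 2 3 5 7 4 0 6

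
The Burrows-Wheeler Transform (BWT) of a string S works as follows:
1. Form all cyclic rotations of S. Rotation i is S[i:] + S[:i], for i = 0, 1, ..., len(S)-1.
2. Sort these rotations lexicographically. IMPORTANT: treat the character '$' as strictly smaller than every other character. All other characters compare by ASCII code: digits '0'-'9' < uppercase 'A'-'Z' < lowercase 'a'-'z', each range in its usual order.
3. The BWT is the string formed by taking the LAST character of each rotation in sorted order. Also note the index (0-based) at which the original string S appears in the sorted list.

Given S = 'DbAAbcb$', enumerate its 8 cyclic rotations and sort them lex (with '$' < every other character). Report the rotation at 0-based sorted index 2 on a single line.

Answer: Abcb$DbA

Derivation:
All 8 rotations (rotation i = S[i:]+S[:i]):
  rot[0] = DbAAbcb$
  rot[1] = bAAbcb$D
  rot[2] = AAbcb$Db
  rot[3] = Abcb$DbA
  rot[4] = bcb$DbAA
  rot[5] = cb$DbAAb
  rot[6] = b$DbAAbc
  rot[7] = $DbAAbcb
Sorted (with $ < everything):
  sorted[0] = $DbAAbcb
  sorted[1] = AAbcb$Db
  sorted[2] = Abcb$DbA
  sorted[3] = DbAAbcb$
  sorted[4] = b$DbAAbc
  sorted[5] = bAAbcb$D
  sorted[6] = bcb$DbAA
  sorted[7] = cb$DbAAb
sorted[2] = Abcb$DbA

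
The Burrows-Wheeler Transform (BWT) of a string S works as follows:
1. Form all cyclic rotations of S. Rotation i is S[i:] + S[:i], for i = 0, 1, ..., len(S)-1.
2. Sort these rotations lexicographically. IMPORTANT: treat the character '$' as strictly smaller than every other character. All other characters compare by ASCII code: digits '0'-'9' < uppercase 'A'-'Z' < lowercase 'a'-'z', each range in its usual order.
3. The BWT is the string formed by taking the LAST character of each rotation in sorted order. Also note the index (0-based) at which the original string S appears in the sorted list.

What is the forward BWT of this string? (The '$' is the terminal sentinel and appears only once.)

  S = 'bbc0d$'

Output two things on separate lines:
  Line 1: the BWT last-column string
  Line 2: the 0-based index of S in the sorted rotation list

Answer: dc$bb0
2

Derivation:
All 6 rotations (rotation i = S[i:]+S[:i]):
  rot[0] = bbc0d$
  rot[1] = bc0d$b
  rot[2] = c0d$bb
  rot[3] = 0d$bbc
  rot[4] = d$bbc0
  rot[5] = $bbc0d
Sorted (with $ < everything):
  sorted[0] = $bbc0d  (last char: 'd')
  sorted[1] = 0d$bbc  (last char: 'c')
  sorted[2] = bbc0d$  (last char: '$')
  sorted[3] = bc0d$b  (last char: 'b')
  sorted[4] = c0d$bb  (last char: 'b')
  sorted[5] = d$bbc0  (last char: '0')
Last column: dc$bb0
Original string S is at sorted index 2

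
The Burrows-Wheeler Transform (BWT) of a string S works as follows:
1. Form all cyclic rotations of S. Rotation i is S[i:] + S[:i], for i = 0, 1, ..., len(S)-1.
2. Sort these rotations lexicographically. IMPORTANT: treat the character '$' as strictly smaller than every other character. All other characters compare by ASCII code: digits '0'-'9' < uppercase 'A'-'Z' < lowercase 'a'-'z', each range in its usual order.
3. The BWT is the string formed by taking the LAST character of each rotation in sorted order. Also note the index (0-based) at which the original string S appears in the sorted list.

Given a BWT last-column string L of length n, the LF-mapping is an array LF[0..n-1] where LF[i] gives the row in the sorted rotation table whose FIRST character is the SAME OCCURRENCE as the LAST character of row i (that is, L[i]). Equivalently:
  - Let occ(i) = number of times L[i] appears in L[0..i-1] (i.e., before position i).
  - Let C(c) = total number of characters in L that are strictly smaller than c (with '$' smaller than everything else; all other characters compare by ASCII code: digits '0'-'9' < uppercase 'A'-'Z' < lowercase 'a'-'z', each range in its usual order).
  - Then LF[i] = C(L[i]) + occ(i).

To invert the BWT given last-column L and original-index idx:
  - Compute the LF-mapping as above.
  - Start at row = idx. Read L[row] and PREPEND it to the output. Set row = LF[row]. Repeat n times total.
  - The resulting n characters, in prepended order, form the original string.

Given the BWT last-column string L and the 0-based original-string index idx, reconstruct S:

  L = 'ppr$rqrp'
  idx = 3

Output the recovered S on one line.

LF mapping: 1 2 5 0 6 4 7 3
Walk LF starting at row 3, prepending L[row]:
  step 1: row=3, L[3]='$', prepend. Next row=LF[3]=0
  step 2: row=0, L[0]='p', prepend. Next row=LF[0]=1
  step 3: row=1, L[1]='p', prepend. Next row=LF[1]=2
  step 4: row=2, L[2]='r', prepend. Next row=LF[2]=5
  step 5: row=5, L[5]='q', prepend. Next row=LF[5]=4
  step 6: row=4, L[4]='r', prepend. Next row=LF[4]=6
  step 7: row=6, L[6]='r', prepend. Next row=LF[6]=7
  step 8: row=7, L[7]='p', prepend. Next row=LF[7]=3
Reversed output: prrqrpp$

Answer: prrqrpp$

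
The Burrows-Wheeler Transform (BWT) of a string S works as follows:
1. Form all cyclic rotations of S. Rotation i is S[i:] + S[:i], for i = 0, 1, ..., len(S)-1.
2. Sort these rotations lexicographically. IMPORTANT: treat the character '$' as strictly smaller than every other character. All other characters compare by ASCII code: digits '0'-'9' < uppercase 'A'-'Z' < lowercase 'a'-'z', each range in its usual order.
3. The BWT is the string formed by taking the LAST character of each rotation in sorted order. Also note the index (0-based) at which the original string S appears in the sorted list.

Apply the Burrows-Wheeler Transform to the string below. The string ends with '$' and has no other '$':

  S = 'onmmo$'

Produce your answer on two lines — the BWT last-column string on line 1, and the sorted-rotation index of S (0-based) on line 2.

Answer: onmom$
5

Derivation:
All 6 rotations (rotation i = S[i:]+S[:i]):
  rot[0] = onmmo$
  rot[1] = nmmo$o
  rot[2] = mmo$on
  rot[3] = mo$onm
  rot[4] = o$onmm
  rot[5] = $onmmo
Sorted (with $ < everything):
  sorted[0] = $onmmo  (last char: 'o')
  sorted[1] = mmo$on  (last char: 'n')
  sorted[2] = mo$onm  (last char: 'm')
  sorted[3] = nmmo$o  (last char: 'o')
  sorted[4] = o$onmm  (last char: 'm')
  sorted[5] = onmmo$  (last char: '$')
Last column: onmom$
Original string S is at sorted index 5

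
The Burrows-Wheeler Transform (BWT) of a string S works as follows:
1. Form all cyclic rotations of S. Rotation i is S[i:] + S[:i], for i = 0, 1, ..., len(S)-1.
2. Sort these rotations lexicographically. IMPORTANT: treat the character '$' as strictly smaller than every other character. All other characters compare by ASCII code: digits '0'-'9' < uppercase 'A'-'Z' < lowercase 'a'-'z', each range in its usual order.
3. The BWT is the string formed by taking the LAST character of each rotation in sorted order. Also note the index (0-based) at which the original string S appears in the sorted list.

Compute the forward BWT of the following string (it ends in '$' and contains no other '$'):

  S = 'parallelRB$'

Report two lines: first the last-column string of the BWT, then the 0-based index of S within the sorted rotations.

Answer: BRlrplela$a
9

Derivation:
All 11 rotations (rotation i = S[i:]+S[:i]):
  rot[0] = parallelRB$
  rot[1] = arallelRB$p
  rot[2] = rallelRB$pa
  rot[3] = allelRB$par
  rot[4] = llelRB$para
  rot[5] = lelRB$paral
  rot[6] = elRB$parall
  rot[7] = lRB$paralle
  rot[8] = RB$parallel
  rot[9] = B$parallelR
  rot[10] = $parallelRB
Sorted (with $ < everything):
  sorted[0] = $parallelRB  (last char: 'B')
  sorted[1] = B$parallelR  (last char: 'R')
  sorted[2] = RB$parallel  (last char: 'l')
  sorted[3] = allelRB$par  (last char: 'r')
  sorted[4] = arallelRB$p  (last char: 'p')
  sorted[5] = elRB$parall  (last char: 'l')
  sorted[6] = lRB$paralle  (last char: 'e')
  sorted[7] = lelRB$paral  (last char: 'l')
  sorted[8] = llelRB$para  (last char: 'a')
  sorted[9] = parallelRB$  (last char: '$')
  sorted[10] = rallelRB$pa  (last char: 'a')
Last column: BRlrplela$a
Original string S is at sorted index 9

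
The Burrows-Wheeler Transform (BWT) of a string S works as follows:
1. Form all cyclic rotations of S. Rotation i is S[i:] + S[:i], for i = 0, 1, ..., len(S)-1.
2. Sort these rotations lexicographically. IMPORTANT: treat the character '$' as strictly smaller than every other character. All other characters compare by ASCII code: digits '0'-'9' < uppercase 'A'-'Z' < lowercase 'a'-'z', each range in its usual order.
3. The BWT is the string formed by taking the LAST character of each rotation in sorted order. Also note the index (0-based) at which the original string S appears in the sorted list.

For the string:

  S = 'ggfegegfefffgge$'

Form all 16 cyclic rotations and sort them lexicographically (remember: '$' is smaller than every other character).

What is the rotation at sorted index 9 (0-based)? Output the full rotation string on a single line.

All 16 rotations (rotation i = S[i:]+S[:i]):
  rot[0] = ggfegegfefffgge$
  rot[1] = gfegegfefffgge$g
  rot[2] = fegegfefffgge$gg
  rot[3] = egegfefffgge$ggf
  rot[4] = gegfefffgge$ggfe
  rot[5] = egfefffgge$ggfeg
  rot[6] = gfefffgge$ggfege
  rot[7] = fefffgge$ggfegeg
  rot[8] = efffgge$ggfegegf
  rot[9] = fffgge$ggfegegfe
  rot[10] = ffgge$ggfegegfef
  rot[11] = fgge$ggfegegfeff
  rot[12] = gge$ggfegegfefff
  rot[13] = ge$ggfegegfefffg
  rot[14] = e$ggfegegfefffgg
  rot[15] = $ggfegegfefffgge
Sorted (with $ < everything):
  sorted[0] = $ggfegegfefffgge
  sorted[1] = e$ggfegegfefffgg
  sorted[2] = efffgge$ggfegegf
  sorted[3] = egegfefffgge$ggf
  sorted[4] = egfefffgge$ggfeg
  sorted[5] = fefffgge$ggfegeg
  sorted[6] = fegegfefffgge$gg
  sorted[7] = fffgge$ggfegegfe
  sorted[8] = ffgge$ggfegegfef
  sorted[9] = fgge$ggfegegfeff
  sorted[10] = ge$ggfegegfefffg
  sorted[11] = gegfefffgge$ggfe
  sorted[12] = gfefffgge$ggfege
  sorted[13] = gfegegfefffgge$g
  sorted[14] = gge$ggfegegfefff
  sorted[15] = ggfegegfefffgge$
sorted[9] = fgge$ggfegegfeff

Answer: fgge$ggfegegfeff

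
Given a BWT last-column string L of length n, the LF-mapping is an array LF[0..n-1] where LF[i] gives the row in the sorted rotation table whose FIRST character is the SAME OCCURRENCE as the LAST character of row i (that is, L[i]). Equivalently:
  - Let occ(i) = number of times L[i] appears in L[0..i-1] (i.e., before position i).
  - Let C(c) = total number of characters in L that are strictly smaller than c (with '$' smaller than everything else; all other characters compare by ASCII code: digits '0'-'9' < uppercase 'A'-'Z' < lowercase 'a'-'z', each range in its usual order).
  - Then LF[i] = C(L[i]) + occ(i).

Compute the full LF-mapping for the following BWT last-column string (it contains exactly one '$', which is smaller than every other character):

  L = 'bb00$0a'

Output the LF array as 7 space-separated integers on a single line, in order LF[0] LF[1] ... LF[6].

Answer: 5 6 1 2 0 3 4

Derivation:
Char counts: '$':1, '0':3, 'a':1, 'b':2
C (first-col start): C('$')=0, C('0')=1, C('a')=4, C('b')=5
L[0]='b': occ=0, LF[0]=C('b')+0=5+0=5
L[1]='b': occ=1, LF[1]=C('b')+1=5+1=6
L[2]='0': occ=0, LF[2]=C('0')+0=1+0=1
L[3]='0': occ=1, LF[3]=C('0')+1=1+1=2
L[4]='$': occ=0, LF[4]=C('$')+0=0+0=0
L[5]='0': occ=2, LF[5]=C('0')+2=1+2=3
L[6]='a': occ=0, LF[6]=C('a')+0=4+0=4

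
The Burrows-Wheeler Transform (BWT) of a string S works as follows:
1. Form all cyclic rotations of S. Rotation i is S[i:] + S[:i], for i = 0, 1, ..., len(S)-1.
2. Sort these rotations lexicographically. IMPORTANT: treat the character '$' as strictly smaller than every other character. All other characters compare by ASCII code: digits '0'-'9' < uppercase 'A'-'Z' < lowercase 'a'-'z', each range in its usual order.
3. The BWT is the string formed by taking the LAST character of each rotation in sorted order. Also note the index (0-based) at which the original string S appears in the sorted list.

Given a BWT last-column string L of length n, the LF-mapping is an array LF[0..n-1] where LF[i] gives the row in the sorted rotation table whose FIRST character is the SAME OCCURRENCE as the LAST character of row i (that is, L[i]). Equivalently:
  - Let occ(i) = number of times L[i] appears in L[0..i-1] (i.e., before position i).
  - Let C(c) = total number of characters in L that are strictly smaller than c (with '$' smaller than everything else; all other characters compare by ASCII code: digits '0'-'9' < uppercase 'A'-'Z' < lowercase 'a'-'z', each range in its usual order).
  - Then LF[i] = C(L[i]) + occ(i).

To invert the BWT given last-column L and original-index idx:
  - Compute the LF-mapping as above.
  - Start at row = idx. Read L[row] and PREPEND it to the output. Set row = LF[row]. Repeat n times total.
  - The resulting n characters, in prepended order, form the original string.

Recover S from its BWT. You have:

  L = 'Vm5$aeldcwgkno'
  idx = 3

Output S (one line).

LF mapping: 2 10 1 0 3 6 9 5 4 13 7 8 11 12
Walk LF starting at row 3, prepending L[row]:
  step 1: row=3, L[3]='$', prepend. Next row=LF[3]=0
  step 2: row=0, L[0]='V', prepend. Next row=LF[0]=2
  step 3: row=2, L[2]='5', prepend. Next row=LF[2]=1
  step 4: row=1, L[1]='m', prepend. Next row=LF[1]=10
  step 5: row=10, L[10]='g', prepend. Next row=LF[10]=7
  step 6: row=7, L[7]='d', prepend. Next row=LF[7]=5
  step 7: row=5, L[5]='e', prepend. Next row=LF[5]=6
  step 8: row=6, L[6]='l', prepend. Next row=LF[6]=9
  step 9: row=9, L[9]='w', prepend. Next row=LF[9]=13
  step 10: row=13, L[13]='o', prepend. Next row=LF[13]=12
  step 11: row=12, L[12]='n', prepend. Next row=LF[12]=11
  step 12: row=11, L[11]='k', prepend. Next row=LF[11]=8
  step 13: row=8, L[8]='c', prepend. Next row=LF[8]=4
  step 14: row=4, L[4]='a', prepend. Next row=LF[4]=3
Reversed output: acknowledgm5V$

Answer: acknowledgm5V$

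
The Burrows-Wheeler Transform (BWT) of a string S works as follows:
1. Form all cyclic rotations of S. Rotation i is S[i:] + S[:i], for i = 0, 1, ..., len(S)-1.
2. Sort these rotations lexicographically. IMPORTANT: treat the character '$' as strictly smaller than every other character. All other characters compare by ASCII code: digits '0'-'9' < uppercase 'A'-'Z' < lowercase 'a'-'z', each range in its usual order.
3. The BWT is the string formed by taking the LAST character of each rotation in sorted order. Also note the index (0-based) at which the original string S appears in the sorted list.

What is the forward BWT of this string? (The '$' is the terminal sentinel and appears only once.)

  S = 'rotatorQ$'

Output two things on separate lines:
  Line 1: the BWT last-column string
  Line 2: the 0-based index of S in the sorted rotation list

Answer: Qrttro$oa
6

Derivation:
All 9 rotations (rotation i = S[i:]+S[:i]):
  rot[0] = rotatorQ$
  rot[1] = otatorQ$r
  rot[2] = tatorQ$ro
  rot[3] = atorQ$rot
  rot[4] = torQ$rota
  rot[5] = orQ$rotat
  rot[6] = rQ$rotato
  rot[7] = Q$rotator
  rot[8] = $rotatorQ
Sorted (with $ < everything):
  sorted[0] = $rotatorQ  (last char: 'Q')
  sorted[1] = Q$rotator  (last char: 'r')
  sorted[2] = atorQ$rot  (last char: 't')
  sorted[3] = orQ$rotat  (last char: 't')
  sorted[4] = otatorQ$r  (last char: 'r')
  sorted[5] = rQ$rotato  (last char: 'o')
  sorted[6] = rotatorQ$  (last char: '$')
  sorted[7] = tatorQ$ro  (last char: 'o')
  sorted[8] = torQ$rota  (last char: 'a')
Last column: Qrttro$oa
Original string S is at sorted index 6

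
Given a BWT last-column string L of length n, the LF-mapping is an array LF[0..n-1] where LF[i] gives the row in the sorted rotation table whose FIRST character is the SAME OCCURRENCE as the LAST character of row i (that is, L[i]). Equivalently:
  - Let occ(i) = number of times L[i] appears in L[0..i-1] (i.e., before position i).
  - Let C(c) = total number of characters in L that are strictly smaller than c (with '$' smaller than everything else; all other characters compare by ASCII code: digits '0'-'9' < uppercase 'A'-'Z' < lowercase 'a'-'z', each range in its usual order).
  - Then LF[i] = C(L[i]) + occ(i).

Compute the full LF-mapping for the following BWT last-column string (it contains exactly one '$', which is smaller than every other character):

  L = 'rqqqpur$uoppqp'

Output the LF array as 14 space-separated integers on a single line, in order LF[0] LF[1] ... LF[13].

Answer: 10 6 7 8 2 12 11 0 13 1 3 4 9 5

Derivation:
Char counts: '$':1, 'o':1, 'p':4, 'q':4, 'r':2, 'u':2
C (first-col start): C('$')=0, C('o')=1, C('p')=2, C('q')=6, C('r')=10, C('u')=12
L[0]='r': occ=0, LF[0]=C('r')+0=10+0=10
L[1]='q': occ=0, LF[1]=C('q')+0=6+0=6
L[2]='q': occ=1, LF[2]=C('q')+1=6+1=7
L[3]='q': occ=2, LF[3]=C('q')+2=6+2=8
L[4]='p': occ=0, LF[4]=C('p')+0=2+0=2
L[5]='u': occ=0, LF[5]=C('u')+0=12+0=12
L[6]='r': occ=1, LF[6]=C('r')+1=10+1=11
L[7]='$': occ=0, LF[7]=C('$')+0=0+0=0
L[8]='u': occ=1, LF[8]=C('u')+1=12+1=13
L[9]='o': occ=0, LF[9]=C('o')+0=1+0=1
L[10]='p': occ=1, LF[10]=C('p')+1=2+1=3
L[11]='p': occ=2, LF[11]=C('p')+2=2+2=4
L[12]='q': occ=3, LF[12]=C('q')+3=6+3=9
L[13]='p': occ=3, LF[13]=C('p')+3=2+3=5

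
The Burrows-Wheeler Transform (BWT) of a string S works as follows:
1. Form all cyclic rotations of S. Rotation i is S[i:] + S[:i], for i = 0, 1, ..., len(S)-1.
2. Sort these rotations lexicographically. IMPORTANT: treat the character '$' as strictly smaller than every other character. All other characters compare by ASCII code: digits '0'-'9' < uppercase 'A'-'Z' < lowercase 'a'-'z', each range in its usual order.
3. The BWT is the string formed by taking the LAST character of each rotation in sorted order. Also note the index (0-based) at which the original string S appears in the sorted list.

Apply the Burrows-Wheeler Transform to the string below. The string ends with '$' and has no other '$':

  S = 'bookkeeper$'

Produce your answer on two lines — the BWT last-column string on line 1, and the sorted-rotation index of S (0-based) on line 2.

Answer: r$kepkoobee
1

Derivation:
All 11 rotations (rotation i = S[i:]+S[:i]):
  rot[0] = bookkeeper$
  rot[1] = ookkeeper$b
  rot[2] = okkeeper$bo
  rot[3] = kkeeper$boo
  rot[4] = keeper$book
  rot[5] = eeper$bookk
  rot[6] = eper$bookke
  rot[7] = per$bookkee
  rot[8] = er$bookkeep
  rot[9] = r$bookkeepe
  rot[10] = $bookkeeper
Sorted (with $ < everything):
  sorted[0] = $bookkeeper  (last char: 'r')
  sorted[1] = bookkeeper$  (last char: '$')
  sorted[2] = eeper$bookk  (last char: 'k')
  sorted[3] = eper$bookke  (last char: 'e')
  sorted[4] = er$bookkeep  (last char: 'p')
  sorted[5] = keeper$book  (last char: 'k')
  sorted[6] = kkeeper$boo  (last char: 'o')
  sorted[7] = okkeeper$bo  (last char: 'o')
  sorted[8] = ookkeeper$b  (last char: 'b')
  sorted[9] = per$bookkee  (last char: 'e')
  sorted[10] = r$bookkeepe  (last char: 'e')
Last column: r$kepkoobee
Original string S is at sorted index 1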